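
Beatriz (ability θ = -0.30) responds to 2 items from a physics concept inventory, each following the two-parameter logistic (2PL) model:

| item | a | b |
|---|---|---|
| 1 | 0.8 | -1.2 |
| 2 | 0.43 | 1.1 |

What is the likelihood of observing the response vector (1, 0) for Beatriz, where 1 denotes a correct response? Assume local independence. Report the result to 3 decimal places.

0.435

P(θ) = 1 / (1 + exp(−a(θ − b)))
P_1 = 1/(1+e^{-0.7200}) = 0.6726
P_2 = 1/(1+e^{0.6020}) = 0.3539
L = P_1 × (1−P_2) = 0.6726 × 0.6461 = 0.43458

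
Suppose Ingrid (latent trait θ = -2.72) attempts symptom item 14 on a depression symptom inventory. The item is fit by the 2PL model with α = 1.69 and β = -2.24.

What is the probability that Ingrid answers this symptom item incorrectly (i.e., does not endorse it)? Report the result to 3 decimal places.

0.692

P(θ) = 1 / (1 + exp(−α(θ − β)))
Exponent: 1.69 × (-2.72 − (-2.24)) = -0.8112
1/(1 + e^{0.8112}) = 0.3076
P(incorrect) = 1 − 0.3076 = 0.6924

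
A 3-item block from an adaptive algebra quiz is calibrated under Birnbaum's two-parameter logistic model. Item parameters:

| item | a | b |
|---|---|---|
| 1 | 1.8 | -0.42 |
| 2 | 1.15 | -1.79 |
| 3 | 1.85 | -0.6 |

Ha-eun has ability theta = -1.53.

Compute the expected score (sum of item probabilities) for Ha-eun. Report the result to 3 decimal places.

0.845

P(theta) = 1 / (1 + exp(−a(theta − b)))
P_1 = 1/(1+e^{1.9980}) = 0.1194
P_2 = 1/(1+e^{-0.2990}) = 0.5742
P_3 = 1/(1+e^{1.7205}) = 0.1518
E[score] = 0.1194 + 0.5742 + 0.1518 = 0.8454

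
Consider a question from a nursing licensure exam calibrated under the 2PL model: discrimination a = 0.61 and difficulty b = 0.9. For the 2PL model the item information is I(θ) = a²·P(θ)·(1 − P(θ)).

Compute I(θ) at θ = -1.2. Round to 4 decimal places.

P = 1/(1+e^{1.2810}) = 0.2174
P(1−P) = 0.2174 × 0.7826 = 0.1701
I = a² × P(1−P) = 0.61² × 0.1701 = 0.06330

0.0633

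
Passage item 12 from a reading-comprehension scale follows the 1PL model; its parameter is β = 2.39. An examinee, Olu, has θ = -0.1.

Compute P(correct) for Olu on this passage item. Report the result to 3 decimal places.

0.077

P(θ) = 1 / (1 + exp(−(θ − β)))
Exponent: (-0.1 − 2.39) = -2.4900
1/(1 + e^{2.4900}) = 0.0766
P = 0.0766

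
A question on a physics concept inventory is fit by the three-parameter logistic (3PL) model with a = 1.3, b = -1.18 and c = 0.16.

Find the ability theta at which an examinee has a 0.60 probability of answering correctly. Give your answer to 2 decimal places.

-1.11

P(theta) = c + (1 − c) · 1 / (1 + exp(−a(theta − b)))
Remove guessing floor: (0.60 − 0.16)/(1 − 0.16) = 0.5238
logit = ln(0.5238/0.4762) = 0.0953
theta = b + logit/(a) = -1.18 + 0.0953/1.3000 = -1.1067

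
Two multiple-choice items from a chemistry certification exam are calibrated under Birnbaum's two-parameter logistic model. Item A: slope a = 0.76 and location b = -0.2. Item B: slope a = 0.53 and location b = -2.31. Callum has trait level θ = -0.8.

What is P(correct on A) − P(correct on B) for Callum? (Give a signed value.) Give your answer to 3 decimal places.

P(θ) = 1 / (1 + exp(−a(θ − b)))
P_A = 0.3879
P_B = 0.6900
P_A − P_B = -0.3021

-0.302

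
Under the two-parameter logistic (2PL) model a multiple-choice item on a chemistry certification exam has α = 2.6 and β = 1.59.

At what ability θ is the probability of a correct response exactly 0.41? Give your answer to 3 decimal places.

P(θ) = 1 / (1 + exp(−α(θ − β)))
logit = ln(0.4100/0.5900) = -0.3640
θ = β + logit/(α) = 1.59 + (-0.3640)/2.6000 = 1.4500

1.450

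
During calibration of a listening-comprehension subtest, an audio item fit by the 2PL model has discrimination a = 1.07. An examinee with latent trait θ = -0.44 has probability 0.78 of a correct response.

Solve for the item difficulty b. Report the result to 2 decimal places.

P(θ) = 1 / (1 + exp(−a(θ − b)))
logit(0.78) = ln(0.78/0.22) = 1.2657
b = θ − logit/(a) = -0.44 − 1.2657/1.0700 = -1.6229

-1.62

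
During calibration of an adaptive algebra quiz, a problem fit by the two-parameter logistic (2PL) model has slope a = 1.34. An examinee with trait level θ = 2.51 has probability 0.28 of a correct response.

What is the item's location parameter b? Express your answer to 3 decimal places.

P(θ) = 1 / (1 + exp(−a(θ − b)))
logit(0.28) = ln(0.28/0.72) = -0.9445
b = θ − logit/(a) = 2.51 − (-0.9445)/1.3400 = 3.2148

3.215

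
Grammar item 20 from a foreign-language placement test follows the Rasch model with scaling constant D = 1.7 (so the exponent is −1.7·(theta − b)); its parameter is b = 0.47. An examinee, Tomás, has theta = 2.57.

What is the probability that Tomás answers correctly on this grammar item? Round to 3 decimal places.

P(theta) = 1 / (1 + exp(−D·(theta − b)))
Exponent: 1.7 × (2.57 − 0.47) = 3.5700
1/(1 + e^{-3.5700}) = 0.9726
P = 0.9726

0.973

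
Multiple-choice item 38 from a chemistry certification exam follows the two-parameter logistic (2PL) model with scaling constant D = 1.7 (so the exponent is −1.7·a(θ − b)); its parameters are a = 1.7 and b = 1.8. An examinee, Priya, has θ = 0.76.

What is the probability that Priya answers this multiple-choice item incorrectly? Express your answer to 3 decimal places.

P(θ) = 1 / (1 + exp(−D·a(θ − b)))
Exponent: 1.7 × 1.7 × (0.76 − 1.8) = -3.0056
1/(1 + e^{3.0056}) = 0.0472
P = 0.0472
P(incorrect) = 1 − 0.0472 = 0.9528

0.953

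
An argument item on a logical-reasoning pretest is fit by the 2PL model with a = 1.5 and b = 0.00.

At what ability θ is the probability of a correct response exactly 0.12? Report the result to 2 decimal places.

-1.33

P(θ) = 1 / (1 + exp(−a(θ − b)))
logit = ln(0.1200/0.8800) = -1.9924
θ = b + logit/(a) = 0.00 + (-1.9924)/1.5000 = -1.3283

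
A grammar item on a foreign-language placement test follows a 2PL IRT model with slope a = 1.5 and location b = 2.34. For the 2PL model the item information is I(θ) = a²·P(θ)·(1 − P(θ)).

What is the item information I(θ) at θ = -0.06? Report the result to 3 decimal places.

0.058

P = 1/(1+e^{3.6000}) = 0.0266
P(1−P) = 0.0266 × 0.9734 = 0.0259
I = a² × P(1−P) = 1.5² × 0.0259 = 0.05825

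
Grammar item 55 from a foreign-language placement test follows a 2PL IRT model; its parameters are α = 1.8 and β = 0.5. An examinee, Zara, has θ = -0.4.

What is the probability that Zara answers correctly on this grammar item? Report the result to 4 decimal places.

P(θ) = 1 / (1 + exp(−α(θ − β)))
Exponent: 1.8 × (-0.4 − 0.5) = -1.6200
1/(1 + e^{1.6200}) = 0.1652

0.1652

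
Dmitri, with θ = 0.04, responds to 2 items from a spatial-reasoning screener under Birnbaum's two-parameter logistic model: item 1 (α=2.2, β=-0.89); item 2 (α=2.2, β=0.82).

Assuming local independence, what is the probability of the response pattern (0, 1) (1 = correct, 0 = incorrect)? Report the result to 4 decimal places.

0.0174

P(θ) = 1 / (1 + exp(−α(θ − β)))
P_1 = 1/(1+e^{-2.0460}) = 0.8855
P_2 = 1/(1+e^{1.7160}) = 0.1524
L = (1−P_1) × P_2 = 0.1145 × 0.1524 = 0.01744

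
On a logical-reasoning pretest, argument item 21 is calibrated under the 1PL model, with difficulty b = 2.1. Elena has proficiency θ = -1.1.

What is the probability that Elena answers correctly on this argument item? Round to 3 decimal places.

P(θ) = 1 / (1 + exp(−(θ − b)))
Exponent: (-1.1 − 2.1) = -3.2000
1/(1 + e^{3.2000}) = 0.0392
P = 0.0392

0.039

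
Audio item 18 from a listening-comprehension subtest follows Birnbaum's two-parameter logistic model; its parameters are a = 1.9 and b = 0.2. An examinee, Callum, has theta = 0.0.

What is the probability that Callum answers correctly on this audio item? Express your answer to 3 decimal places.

P(theta) = 1 / (1 + exp(−a(theta − b)))
Exponent: 1.9 × (0.0 − 0.2) = -0.3800
1/(1 + e^{0.3800}) = 0.4061

0.406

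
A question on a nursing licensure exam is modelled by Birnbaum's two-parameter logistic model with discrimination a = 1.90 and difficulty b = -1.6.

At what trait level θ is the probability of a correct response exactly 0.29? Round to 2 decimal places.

P(θ) = 1 / (1 + exp(−a(θ − b)))
logit = ln(0.2900/0.7100) = -0.8954
θ = b + logit/(a) = -1.6 + (-0.8954)/1.9000 = -2.0713

-2.07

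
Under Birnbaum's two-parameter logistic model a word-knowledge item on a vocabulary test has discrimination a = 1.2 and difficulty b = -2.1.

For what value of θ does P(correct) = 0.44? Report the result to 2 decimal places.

-2.30

P(θ) = 1 / (1 + exp(−a(θ − b)))
logit = ln(0.4400/0.5600) = -0.2412
θ = b + logit/(a) = -2.1 + (-0.2412)/1.2000 = -2.3010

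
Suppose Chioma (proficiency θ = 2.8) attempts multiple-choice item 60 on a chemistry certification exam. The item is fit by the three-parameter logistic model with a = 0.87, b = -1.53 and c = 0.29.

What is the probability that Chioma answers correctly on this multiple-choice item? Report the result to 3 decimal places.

0.984

P(θ) = c + (1 − c) · 1 / (1 + exp(−a(θ − b)))
Exponent: 0.87 × (2.8 − (-1.53)) = 3.7671
1/(1 + e^{-3.7671}) = 0.9774
P = 0.29 + 0.71 × 0.9774 = 0.9840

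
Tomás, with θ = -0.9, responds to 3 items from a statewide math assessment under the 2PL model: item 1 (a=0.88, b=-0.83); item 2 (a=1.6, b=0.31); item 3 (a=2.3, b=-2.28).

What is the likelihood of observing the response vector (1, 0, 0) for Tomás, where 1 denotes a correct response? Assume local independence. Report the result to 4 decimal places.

P(θ) = 1 / (1 + exp(−a(θ − b)))
P_1 = 1/(1+e^{0.0616}) = 0.4846
P_2 = 1/(1+e^{1.9360}) = 0.1261
P_3 = 1/(1+e^{-3.1740}) = 0.9598
L = P_1 × (1−P_2) × (1−P_3) = 0.4846 × 0.8739 × 0.0402 = 0.01701

0.0170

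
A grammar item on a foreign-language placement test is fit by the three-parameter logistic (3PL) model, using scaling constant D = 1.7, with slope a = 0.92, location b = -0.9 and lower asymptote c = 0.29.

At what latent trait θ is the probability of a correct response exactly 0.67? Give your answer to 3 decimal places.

-0.810

P(θ) = c + (1 − c) · 1 / (1 + exp(−D·a(θ − b)))
Remove guessing floor: (0.67 − 0.29)/(1 − 0.29) = 0.5352
logit = ln(0.5352/0.4648) = 0.1411
θ = b + logit/(1.7·a) = -0.9 + 0.1411/1.5640 = -0.8098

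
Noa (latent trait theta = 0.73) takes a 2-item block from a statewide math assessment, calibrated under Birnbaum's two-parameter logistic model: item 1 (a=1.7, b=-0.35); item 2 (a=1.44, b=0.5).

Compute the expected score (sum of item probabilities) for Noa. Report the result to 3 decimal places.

1.445

P(theta) = 1 / (1 + exp(−a(theta − b)))
P_1 = 1/(1+e^{-1.8360}) = 0.8625
P_2 = 1/(1+e^{-0.3312}) = 0.5821
E[score] = 0.8625 + 0.5821 = 1.4445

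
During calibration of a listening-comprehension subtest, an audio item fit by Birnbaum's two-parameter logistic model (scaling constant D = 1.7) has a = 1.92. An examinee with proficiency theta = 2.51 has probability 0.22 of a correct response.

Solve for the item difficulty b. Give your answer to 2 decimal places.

2.90

P(theta) = 1 / (1 + exp(−D·a(theta − b)))
logit(0.22) = ln(0.22/0.78) = -1.2657
b = theta − logit/(1.7·a) = 2.51 − (-1.2657)/3.2640 = 2.8978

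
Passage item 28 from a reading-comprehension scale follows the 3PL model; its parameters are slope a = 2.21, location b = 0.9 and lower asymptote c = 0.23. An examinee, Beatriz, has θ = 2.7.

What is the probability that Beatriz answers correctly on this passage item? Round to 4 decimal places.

P(θ) = c + (1 − c) · 1 / (1 + exp(−a(θ − b)))
Exponent: 2.21 × (2.7 − 0.9) = 3.9780
1/(1 + e^{-3.9780}) = 0.9816
P = 0.23 + 0.77 × 0.9816 = 0.9858

0.9858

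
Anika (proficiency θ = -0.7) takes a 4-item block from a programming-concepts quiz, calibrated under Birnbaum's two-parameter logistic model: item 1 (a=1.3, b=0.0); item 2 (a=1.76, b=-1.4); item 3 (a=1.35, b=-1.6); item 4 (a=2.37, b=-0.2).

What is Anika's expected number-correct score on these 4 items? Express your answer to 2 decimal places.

P(θ) = 1 / (1 + exp(−a(θ − b)))
P_1 = 1/(1+e^{0.9100}) = 0.2870
P_2 = 1/(1+e^{-1.2320}) = 0.7742
P_3 = 1/(1+e^{-1.2150}) = 0.7712
P_4 = 1/(1+e^{1.1850}) = 0.2342
E[score] = 0.2870 + 0.7742 + 0.7712 + 0.2342 = 2.0665

2.07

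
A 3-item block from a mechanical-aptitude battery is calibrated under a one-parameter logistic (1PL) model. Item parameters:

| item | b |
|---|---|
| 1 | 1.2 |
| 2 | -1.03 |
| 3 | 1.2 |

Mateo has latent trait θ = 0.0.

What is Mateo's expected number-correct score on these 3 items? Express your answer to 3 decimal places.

1.200

P(θ) = 1 / (1 + exp(−(θ − b)))
P_1 = 1/(1+e^{1.2000}) = 0.2315
P_2 = 1/(1+e^{-1.0300}) = 0.7369
P_3 = 1/(1+e^{1.2000}) = 0.2315
E[score] = 0.2315 + 0.7369 + 0.2315 = 1.1999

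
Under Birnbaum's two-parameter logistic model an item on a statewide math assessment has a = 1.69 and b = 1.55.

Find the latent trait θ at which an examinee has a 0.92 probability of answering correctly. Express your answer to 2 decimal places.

3.00

P(θ) = 1 / (1 + exp(−a(θ − b)))
logit = ln(0.9200/0.0800) = 2.4423
θ = b + logit/(a) = 1.55 + 2.4423/1.6900 = 2.9952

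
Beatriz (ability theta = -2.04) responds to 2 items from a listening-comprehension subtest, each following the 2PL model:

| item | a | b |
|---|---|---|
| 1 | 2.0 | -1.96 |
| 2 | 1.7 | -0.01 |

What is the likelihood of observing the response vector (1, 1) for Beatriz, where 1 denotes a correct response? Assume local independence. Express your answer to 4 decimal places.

0.0141

P(theta) = 1 / (1 + exp(−a(theta − b)))
P_1 = 1/(1+e^{0.1600}) = 0.4601
P_2 = 1/(1+e^{3.4510}) = 0.0307
L = P_1 × P_2 = 0.4601 × 0.0307 = 0.01414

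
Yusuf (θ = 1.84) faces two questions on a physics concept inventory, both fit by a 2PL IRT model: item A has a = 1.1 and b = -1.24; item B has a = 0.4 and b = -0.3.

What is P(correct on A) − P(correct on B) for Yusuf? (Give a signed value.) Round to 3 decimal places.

P(θ) = 1 / (1 + exp(−a(θ − b)))
P_A = 0.9673
P_B = 0.7018
P_A − P_B = 0.2655

0.266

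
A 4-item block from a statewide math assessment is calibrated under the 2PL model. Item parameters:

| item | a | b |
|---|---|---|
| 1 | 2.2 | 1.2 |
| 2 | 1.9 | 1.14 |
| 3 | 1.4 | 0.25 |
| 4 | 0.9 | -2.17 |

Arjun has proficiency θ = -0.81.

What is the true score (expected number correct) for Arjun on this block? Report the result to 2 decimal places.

P(θ) = 1 / (1 + exp(−a(θ − b)))
P_1 = 1/(1+e^{4.4220}) = 0.0119
P_2 = 1/(1+e^{3.7050}) = 0.0240
P_3 = 1/(1+e^{1.4840}) = 0.1848
P_4 = 1/(1+e^{-1.2240}) = 0.7728
E[score] = 0.0119 + 0.0240 + 0.1848 + 0.7728 = 0.9935

0.99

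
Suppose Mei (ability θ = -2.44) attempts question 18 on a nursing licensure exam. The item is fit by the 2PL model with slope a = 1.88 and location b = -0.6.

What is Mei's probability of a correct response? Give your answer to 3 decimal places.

P(θ) = 1 / (1 + exp(−a(θ − b)))
Exponent: 1.88 × (-2.44 − (-0.6)) = -3.4592
1/(1 + e^{3.4592}) = 0.0305

0.030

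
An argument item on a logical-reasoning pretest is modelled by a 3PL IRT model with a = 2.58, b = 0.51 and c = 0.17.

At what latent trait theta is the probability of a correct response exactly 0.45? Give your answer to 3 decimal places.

0.248

P(theta) = c + (1 − c) · 1 / (1 + exp(−a(theta − b)))
Remove guessing floor: (0.45 − 0.17)/(1 − 0.17) = 0.3373
logit = ln(0.3373/0.6627) = -0.6751
theta = b + logit/(a) = 0.51 + (-0.6751)/2.5800 = 0.2483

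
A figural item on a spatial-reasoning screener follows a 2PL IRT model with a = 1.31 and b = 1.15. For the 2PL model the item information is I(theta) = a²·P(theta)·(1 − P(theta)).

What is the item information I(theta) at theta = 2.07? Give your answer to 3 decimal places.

0.304

P = 1/(1+e^{-1.2052}) = 0.7694
P(1−P) = 0.7694 × 0.2306 = 0.1774
I = a² × P(1−P) = 1.31² × 0.1774 = 0.30443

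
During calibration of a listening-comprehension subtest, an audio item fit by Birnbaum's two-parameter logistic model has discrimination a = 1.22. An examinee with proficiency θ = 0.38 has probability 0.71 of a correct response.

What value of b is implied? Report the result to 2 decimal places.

-0.35

P(θ) = 1 / (1 + exp(−a(θ − b)))
logit(0.71) = ln(0.71/0.29) = 0.8954
b = θ − logit/(a) = 0.38 − 0.8954/1.2200 = -0.3539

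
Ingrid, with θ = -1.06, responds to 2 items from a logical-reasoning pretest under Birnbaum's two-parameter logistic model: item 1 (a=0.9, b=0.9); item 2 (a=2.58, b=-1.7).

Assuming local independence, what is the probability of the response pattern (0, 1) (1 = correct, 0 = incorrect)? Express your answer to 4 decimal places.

P(θ) = 1 / (1 + exp(−a(θ − b)))
P_1 = 1/(1+e^{1.7640}) = 0.1463
P_2 = 1/(1+e^{-1.6512}) = 0.8391
L = (1−P_1) × P_2 = 0.8537 × 0.8391 = 0.71631

0.7163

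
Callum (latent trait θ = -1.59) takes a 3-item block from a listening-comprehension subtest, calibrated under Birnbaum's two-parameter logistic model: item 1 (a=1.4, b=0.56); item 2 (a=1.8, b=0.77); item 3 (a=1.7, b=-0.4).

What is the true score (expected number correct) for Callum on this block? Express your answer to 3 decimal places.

P(θ) = 1 / (1 + exp(−a(θ − b)))
P_1 = 1/(1+e^{3.0100}) = 0.0470
P_2 = 1/(1+e^{4.2480}) = 0.0141
P_3 = 1/(1+e^{2.0230}) = 0.1168
E[score] = 0.0470 + 0.0141 + 0.1168 = 0.1779

0.178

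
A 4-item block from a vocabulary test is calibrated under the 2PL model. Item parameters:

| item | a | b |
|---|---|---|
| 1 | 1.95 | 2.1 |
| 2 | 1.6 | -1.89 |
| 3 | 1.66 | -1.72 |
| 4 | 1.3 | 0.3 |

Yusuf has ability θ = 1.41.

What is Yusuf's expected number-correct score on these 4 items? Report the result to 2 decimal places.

3.00

P(θ) = 1 / (1 + exp(−a(θ − b)))
P_1 = 1/(1+e^{1.3455}) = 0.2066
P_2 = 1/(1+e^{-5.2800}) = 0.9949
P_3 = 1/(1+e^{-5.1958}) = 0.9945
P_4 = 1/(1+e^{-1.4430}) = 0.8089
E[score] = 0.2066 + 0.9949 + 0.9945 + 0.8089 = 3.0049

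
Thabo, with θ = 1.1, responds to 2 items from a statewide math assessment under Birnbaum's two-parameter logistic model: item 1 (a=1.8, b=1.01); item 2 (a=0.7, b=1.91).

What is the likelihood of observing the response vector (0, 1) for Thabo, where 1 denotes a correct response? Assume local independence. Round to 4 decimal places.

0.1663

P(θ) = 1 / (1 + exp(−a(θ − b)))
P_1 = 1/(1+e^{-0.1620}) = 0.5404
P_2 = 1/(1+e^{0.5670}) = 0.3619
L = (1−P_1) × P_2 = 0.4596 × 0.3619 = 0.16634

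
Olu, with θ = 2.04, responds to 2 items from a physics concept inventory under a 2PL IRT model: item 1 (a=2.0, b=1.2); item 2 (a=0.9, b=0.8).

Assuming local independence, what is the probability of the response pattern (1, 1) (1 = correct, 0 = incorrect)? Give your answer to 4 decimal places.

0.6349

P(θ) = 1 / (1 + exp(−a(θ − b)))
P_1 = 1/(1+e^{-1.6800}) = 0.8429
P_2 = 1/(1+e^{-1.1160}) = 0.7532
L = P_1 × P_2 = 0.8429 × 0.7532 = 0.63491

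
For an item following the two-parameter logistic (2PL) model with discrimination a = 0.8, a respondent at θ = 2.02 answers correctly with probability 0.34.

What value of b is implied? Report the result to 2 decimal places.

P(θ) = 1 / (1 + exp(−a(θ − b)))
logit(0.34) = ln(0.34/0.66) = -0.6633
b = θ − logit/(a) = 2.02 − (-0.6633)/0.8000 = 2.8491

2.85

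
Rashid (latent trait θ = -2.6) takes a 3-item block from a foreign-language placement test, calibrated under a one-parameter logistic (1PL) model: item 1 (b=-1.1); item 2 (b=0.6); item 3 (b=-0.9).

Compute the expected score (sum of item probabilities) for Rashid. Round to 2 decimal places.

P(θ) = 1 / (1 + exp(−(θ − b)))
P_1 = 1/(1+e^{1.5000}) = 0.1824
P_2 = 1/(1+e^{3.2000}) = 0.0392
P_3 = 1/(1+e^{1.7000}) = 0.1545
E[score] = 0.1824 + 0.0392 + 0.1545 = 0.3761

0.38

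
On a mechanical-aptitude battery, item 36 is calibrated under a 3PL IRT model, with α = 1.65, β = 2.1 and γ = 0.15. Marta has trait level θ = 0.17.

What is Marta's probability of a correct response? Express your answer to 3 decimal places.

0.184

P(θ) = γ + (1 − γ) · 1 / (1 + exp(−α(θ − β)))
Exponent: 1.65 × (0.17 − 2.1) = -3.1845
1/(1 + e^{3.1845}) = 0.0398
P = 0.15 + 0.85 × 0.0398 = 0.1838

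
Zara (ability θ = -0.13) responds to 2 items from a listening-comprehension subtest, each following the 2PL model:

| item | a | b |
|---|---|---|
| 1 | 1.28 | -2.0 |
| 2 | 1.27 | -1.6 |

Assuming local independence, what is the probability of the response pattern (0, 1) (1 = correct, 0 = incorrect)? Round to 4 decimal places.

P(θ) = 1 / (1 + exp(−a(θ − b)))
P_1 = 1/(1+e^{-2.3936}) = 0.9163
P_2 = 1/(1+e^{-1.8669}) = 0.8661
L = (1−P_1) × P_2 = 0.0837 × 0.8661 = 0.07246

0.0725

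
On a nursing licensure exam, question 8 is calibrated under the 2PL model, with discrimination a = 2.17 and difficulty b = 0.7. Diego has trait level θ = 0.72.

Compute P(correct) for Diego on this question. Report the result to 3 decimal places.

0.511

P(θ) = 1 / (1 + exp(−a(θ − b)))
Exponent: 2.17 × (0.72 − 0.7) = 0.0434
1/(1 + e^{-0.0434}) = 0.5108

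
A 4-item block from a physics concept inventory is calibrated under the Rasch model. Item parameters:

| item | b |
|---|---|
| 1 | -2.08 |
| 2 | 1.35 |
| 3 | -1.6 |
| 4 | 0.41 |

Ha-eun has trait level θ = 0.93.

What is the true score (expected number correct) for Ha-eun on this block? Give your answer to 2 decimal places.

2.90

P(θ) = 1 / (1 + exp(−(θ − b)))
P_1 = 1/(1+e^{-3.0100}) = 0.9530
P_2 = 1/(1+e^{0.4200}) = 0.3965
P_3 = 1/(1+e^{-2.5300}) = 0.9262
P_4 = 1/(1+e^{-0.5200}) = 0.6271
E[score] = 0.9530 + 0.3965 + 0.9262 + 0.6271 = 2.9029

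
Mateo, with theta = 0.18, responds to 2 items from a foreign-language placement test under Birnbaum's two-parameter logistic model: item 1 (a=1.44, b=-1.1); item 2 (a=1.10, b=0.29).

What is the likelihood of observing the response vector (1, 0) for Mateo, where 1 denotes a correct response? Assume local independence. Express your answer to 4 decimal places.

0.4577

P(theta) = 1 / (1 + exp(−a(theta − b)))
P_1 = 1/(1+e^{-1.8432}) = 0.8633
P_2 = 1/(1+e^{0.1210}) = 0.4698
L = P_1 × (1−P_2) = 0.8633 × 0.5302 = 0.45775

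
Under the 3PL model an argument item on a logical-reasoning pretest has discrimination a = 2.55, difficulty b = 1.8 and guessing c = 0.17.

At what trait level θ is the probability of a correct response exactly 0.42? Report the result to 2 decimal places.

P(θ) = c + (1 − c) · 1 / (1 + exp(−a(θ − b)))
Remove guessing floor: (0.42 − 0.17)/(1 − 0.17) = 0.3012
logit = ln(0.3012/0.6988) = -0.8416
θ = b + logit/(a) = 1.8 + (-0.8416)/2.5500 = 1.4700

1.47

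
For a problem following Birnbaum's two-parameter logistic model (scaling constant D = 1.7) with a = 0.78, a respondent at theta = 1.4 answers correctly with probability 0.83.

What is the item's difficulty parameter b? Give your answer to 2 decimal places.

0.20

P(theta) = 1 / (1 + exp(−D·a(theta − b)))
logit(0.83) = ln(0.83/0.17) = 1.5856
b = theta − logit/(1.7·a) = 1.4 − 1.5856/1.3260 = 0.2042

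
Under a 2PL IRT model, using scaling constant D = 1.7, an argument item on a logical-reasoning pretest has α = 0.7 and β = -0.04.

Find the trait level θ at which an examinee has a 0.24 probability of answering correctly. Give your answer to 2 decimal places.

P(θ) = 1 / (1 + exp(−D·α(θ − β)))
logit = ln(0.2400/0.7600) = -1.1527
θ = β + logit/(1.7·α) = -0.04 + (-1.1527)/1.1900 = -1.0086

-1.01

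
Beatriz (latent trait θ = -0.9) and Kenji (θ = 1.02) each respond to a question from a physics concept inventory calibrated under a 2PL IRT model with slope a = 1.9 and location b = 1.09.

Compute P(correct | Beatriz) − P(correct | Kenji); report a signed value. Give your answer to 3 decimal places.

P(θ) = 1 / (1 + exp(−a(θ − b)))
P(Beatriz) = 0.0223  [exponent -3.7810]
P(Kenji) = 0.4668  [exponent -0.1330]
Difference = 0.0223 − 0.4668 = -0.4445

-0.445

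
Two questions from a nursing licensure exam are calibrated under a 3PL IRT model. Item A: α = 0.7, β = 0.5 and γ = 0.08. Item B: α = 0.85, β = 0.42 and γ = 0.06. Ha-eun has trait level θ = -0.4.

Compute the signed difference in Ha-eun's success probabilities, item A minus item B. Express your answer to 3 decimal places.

0.027

P(θ) = γ + (1 − γ) · 1 / (1 + exp(−α(θ − β)))
P_A = 0.3997
P_B = 0.3725
P_A − P_B = 0.0272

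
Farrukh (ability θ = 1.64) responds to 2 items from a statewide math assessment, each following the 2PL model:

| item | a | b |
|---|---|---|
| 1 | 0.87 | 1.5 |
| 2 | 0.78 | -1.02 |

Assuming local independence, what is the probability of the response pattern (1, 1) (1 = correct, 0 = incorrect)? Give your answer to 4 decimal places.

0.4712

P(θ) = 1 / (1 + exp(−a(θ − b)))
P_1 = 1/(1+e^{-0.1218}) = 0.5304
P_2 = 1/(1+e^{-2.0748}) = 0.8884
L = P_1 × P_2 = 0.5304 × 0.8884 = 0.47123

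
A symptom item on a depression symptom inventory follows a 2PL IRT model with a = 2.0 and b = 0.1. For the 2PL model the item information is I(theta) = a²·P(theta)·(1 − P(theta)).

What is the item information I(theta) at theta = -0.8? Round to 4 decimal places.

0.4869

P = 1/(1+e^{1.8000}) = 0.1419
P(1−P) = 0.1419 × 0.8581 = 0.1217
I = a² × P(1−P) = 2.0² × 0.1217 = 0.48692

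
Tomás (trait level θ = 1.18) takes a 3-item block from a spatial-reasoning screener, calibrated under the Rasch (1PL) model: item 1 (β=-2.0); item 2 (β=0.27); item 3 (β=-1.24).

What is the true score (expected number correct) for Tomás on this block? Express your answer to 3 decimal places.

2.591

P(θ) = 1 / (1 + exp(−(θ − β)))
P_1 = 1/(1+e^{-3.1800}) = 0.9601
P_2 = 1/(1+e^{-0.9100}) = 0.7130
P_3 = 1/(1+e^{-2.4200}) = 0.9183
E[score] = 0.9601 + 0.7130 + 0.9183 = 2.5914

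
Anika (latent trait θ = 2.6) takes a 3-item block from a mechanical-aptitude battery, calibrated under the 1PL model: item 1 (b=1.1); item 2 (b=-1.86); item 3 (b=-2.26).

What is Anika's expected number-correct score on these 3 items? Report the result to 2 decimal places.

2.80

P(θ) = 1 / (1 + exp(−(θ − b)))
P_1 = 1/(1+e^{-1.5000}) = 0.8176
P_2 = 1/(1+e^{-4.4600}) = 0.9886
P_3 = 1/(1+e^{-4.8600}) = 0.9923
E[score] = 0.8176 + 0.9886 + 0.9923 = 2.7985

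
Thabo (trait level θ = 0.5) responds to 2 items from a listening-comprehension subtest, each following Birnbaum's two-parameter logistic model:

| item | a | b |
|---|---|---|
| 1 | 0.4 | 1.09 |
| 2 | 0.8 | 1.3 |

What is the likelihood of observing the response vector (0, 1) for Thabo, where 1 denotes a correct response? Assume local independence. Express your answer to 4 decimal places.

0.1929

P(θ) = 1 / (1 + exp(−a(θ − b)))
P_1 = 1/(1+e^{0.2360}) = 0.4413
P_2 = 1/(1+e^{0.6400}) = 0.3452
L = (1−P_1) × P_2 = 0.5587 × 0.3452 = 0.19290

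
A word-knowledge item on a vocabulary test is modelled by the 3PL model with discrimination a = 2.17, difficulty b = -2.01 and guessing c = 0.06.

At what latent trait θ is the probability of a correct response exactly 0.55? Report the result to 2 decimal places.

P(θ) = c + (1 − c) · 1 / (1 + exp(−a(θ − b)))
Remove guessing floor: (0.55 − 0.06)/(1 − 0.06) = 0.5213
logit = ln(0.5213/0.4787) = 0.0852
θ = b + logit/(a) = -2.01 + 0.0852/2.1700 = -1.9708

-1.97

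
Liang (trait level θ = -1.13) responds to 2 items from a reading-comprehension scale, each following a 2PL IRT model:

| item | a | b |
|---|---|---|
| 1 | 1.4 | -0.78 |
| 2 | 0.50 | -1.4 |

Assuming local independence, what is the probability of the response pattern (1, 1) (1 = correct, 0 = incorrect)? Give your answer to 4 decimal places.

0.2027

P(θ) = 1 / (1 + exp(−a(θ − b)))
P_1 = 1/(1+e^{0.4900}) = 0.3799
P_2 = 1/(1+e^{-0.1350}) = 0.5337
L = P_1 × P_2 = 0.3799 × 0.5337 = 0.20275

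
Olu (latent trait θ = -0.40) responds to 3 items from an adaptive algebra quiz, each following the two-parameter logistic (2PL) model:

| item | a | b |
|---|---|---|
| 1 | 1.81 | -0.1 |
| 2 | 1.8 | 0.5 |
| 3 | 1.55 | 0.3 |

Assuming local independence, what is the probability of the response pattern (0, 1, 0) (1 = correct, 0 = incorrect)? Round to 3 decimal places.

0.078

P(θ) = 1 / (1 + exp(−a(θ − b)))
P_1 = 1/(1+e^{0.5430}) = 0.3675
P_2 = 1/(1+e^{1.6200}) = 0.1652
P_3 = 1/(1+e^{1.0850}) = 0.2526
L = (1−P_1) × P_2 × (1−P_3) = 0.6325 × 0.1652 × 0.7474 = 0.07810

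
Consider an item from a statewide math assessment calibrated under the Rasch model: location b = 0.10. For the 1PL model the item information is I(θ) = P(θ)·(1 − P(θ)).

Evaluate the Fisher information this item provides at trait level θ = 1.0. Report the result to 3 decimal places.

0.206

P = 1/(1+e^{-0.9000}) = 0.7109
P(1−P) = 0.7109 × 0.2891 = 0.2055
I = P(1−P) = 0.20550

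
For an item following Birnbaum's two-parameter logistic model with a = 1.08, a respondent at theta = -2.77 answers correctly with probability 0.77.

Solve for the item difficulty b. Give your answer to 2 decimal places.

-3.89

P(theta) = 1 / (1 + exp(−a(theta − b)))
logit(0.77) = ln(0.77/0.23) = 1.2083
b = theta − logit/(a) = -2.77 − 1.2083/1.0800 = -3.8888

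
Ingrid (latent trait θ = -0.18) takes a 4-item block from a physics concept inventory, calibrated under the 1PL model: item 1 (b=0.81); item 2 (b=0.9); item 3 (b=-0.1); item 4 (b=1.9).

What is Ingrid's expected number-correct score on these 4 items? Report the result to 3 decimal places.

1.115

P(θ) = 1 / (1 + exp(−(θ − b)))
P_1 = 1/(1+e^{0.9900}) = 0.2709
P_2 = 1/(1+e^{1.0800}) = 0.2535
P_3 = 1/(1+e^{0.0800}) = 0.4800
P_4 = 1/(1+e^{2.0800}) = 0.1111
E[score] = 0.2709 + 0.2535 + 0.4800 + 0.1111 = 1.1155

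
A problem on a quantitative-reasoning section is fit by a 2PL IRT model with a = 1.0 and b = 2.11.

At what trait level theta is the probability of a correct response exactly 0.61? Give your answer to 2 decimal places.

2.56

P(theta) = 1 / (1 + exp(−a(theta − b)))
logit = ln(0.6100/0.3900) = 0.4473
theta = b + logit/(a) = 2.11 + 0.4473/1.0000 = 2.5573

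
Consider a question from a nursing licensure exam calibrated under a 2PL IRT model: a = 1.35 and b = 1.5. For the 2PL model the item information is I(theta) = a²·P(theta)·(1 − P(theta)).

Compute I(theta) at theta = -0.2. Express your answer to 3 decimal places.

P = 1/(1+e^{2.2950}) = 0.0915
P(1−P) = 0.0915 × 0.9085 = 0.0832
I = a² × P(1−P) = 1.35² × 0.0832 = 0.15156

0.152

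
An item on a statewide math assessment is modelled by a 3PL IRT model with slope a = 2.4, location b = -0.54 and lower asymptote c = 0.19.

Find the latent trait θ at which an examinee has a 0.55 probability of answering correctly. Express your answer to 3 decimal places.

P(θ) = c + (1 − c) · 1 / (1 + exp(−a(θ − b)))
Remove guessing floor: (0.55 − 0.19)/(1 − 0.19) = 0.4444
logit = ln(0.4444/0.5556) = -0.2231
θ = b + logit/(a) = -0.54 + (-0.2231)/2.4000 = -0.6330

-0.633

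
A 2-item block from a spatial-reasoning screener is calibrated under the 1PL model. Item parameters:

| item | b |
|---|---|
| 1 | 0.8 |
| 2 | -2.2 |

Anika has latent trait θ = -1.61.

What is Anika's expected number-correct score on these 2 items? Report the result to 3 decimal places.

P(θ) = 1 / (1 + exp(−(θ − b)))
P_1 = 1/(1+e^{2.4100}) = 0.0824
P_2 = 1/(1+e^{-0.5900}) = 0.6434
E[score] = 0.0824 + 0.6434 = 0.7258

0.726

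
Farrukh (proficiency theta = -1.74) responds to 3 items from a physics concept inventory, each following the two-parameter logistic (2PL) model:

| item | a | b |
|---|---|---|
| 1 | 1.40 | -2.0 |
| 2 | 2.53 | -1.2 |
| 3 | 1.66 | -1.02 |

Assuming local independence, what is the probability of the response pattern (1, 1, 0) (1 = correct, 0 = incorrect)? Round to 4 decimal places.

P(theta) = 1 / (1 + exp(−a(theta − b)))
P_1 = 1/(1+e^{-0.3640}) = 0.5900
P_2 = 1/(1+e^{1.3662}) = 0.2032
P_3 = 1/(1+e^{1.1952}) = 0.2323
L = P_1 × P_2 × (1−P_3) = 0.5900 × 0.2032 × 0.7677 = 0.09205

0.0921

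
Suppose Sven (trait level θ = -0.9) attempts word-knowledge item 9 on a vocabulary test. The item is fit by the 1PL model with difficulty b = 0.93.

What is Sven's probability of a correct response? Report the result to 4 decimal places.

P(θ) = 1 / (1 + exp(−(θ − b)))
Exponent: (-0.9 − 0.93) = -1.8300
1/(1 + e^{1.8300}) = 0.1382
P = 0.1382

0.1382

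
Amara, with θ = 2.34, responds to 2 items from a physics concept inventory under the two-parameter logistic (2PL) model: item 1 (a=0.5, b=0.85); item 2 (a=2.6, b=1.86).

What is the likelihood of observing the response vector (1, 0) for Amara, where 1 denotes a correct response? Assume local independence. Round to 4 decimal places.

0.1512

P(θ) = 1 / (1 + exp(−a(θ − b)))
P_1 = 1/(1+e^{-0.7450}) = 0.6781
P_2 = 1/(1+e^{-1.2480}) = 0.7770
L = P_1 × (1−P_2) = 0.6781 × 0.2230 = 0.15125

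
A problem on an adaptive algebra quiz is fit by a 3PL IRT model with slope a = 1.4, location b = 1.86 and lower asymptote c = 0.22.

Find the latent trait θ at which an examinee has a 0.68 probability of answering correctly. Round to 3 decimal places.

2.119

P(θ) = c + (1 − c) · 1 / (1 + exp(−a(θ − b)))
Remove guessing floor: (0.68 − 0.22)/(1 − 0.22) = 0.5897
logit = ln(0.5897/0.4103) = 0.3629
θ = b + logit/(a) = 1.86 + 0.3629/1.4000 = 2.1192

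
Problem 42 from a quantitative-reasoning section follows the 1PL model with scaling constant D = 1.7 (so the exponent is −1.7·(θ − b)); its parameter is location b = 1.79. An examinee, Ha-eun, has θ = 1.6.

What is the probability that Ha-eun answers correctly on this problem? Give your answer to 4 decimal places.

P(θ) = 1 / (1 + exp(−D·(θ − b)))
Exponent: 1.7 × (1.6 − 1.79) = -0.3230
1/(1 + e^{0.3230}) = 0.4199
P = 0.4199

0.4199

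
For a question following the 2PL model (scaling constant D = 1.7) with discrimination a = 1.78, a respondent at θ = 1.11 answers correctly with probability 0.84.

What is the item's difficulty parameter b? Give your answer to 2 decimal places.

P(θ) = 1 / (1 + exp(−D·a(θ − b)))
logit(0.84) = ln(0.84/0.16) = 1.6582
b = θ − logit/(1.7·a) = 1.11 − 1.6582/3.0260 = 0.5620

0.56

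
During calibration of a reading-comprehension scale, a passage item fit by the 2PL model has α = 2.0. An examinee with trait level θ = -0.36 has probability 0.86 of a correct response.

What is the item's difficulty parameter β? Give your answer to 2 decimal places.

-1.27

P(θ) = 1 / (1 + exp(−α(θ − β)))
logit(0.86) = ln(0.86/0.14) = 1.8153
β = θ − logit/(α) = -0.36 − 1.8153/2.0000 = -1.2676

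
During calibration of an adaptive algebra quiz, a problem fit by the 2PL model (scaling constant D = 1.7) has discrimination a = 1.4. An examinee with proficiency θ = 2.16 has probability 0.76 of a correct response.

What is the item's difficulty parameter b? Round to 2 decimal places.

P(θ) = 1 / (1 + exp(−D·a(θ − b)))
logit(0.76) = ln(0.76/0.24) = 1.1527
b = θ − logit/(1.7·a) = 2.16 − 1.1527/2.3800 = 1.6757

1.68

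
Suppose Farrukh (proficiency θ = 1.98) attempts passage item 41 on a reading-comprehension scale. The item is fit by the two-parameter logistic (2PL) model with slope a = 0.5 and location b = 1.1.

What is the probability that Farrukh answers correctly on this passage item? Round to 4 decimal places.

0.6083

P(θ) = 1 / (1 + exp(−a(θ − b)))
Exponent: 0.5 × (1.98 − 1.1) = 0.4400
1/(1 + e^{-0.4400}) = 0.6083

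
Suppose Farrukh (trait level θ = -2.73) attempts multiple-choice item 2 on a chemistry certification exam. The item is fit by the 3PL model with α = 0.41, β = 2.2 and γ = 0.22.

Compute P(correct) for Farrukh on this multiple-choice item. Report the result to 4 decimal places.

P(θ) = γ + (1 − γ) · 1 / (1 + exp(−α(θ − β)))
Exponent: 0.41 × (-2.73 − 2.2) = -2.0213
1/(1 + e^{2.0213}) = 0.1170
P = 0.22 + 0.78 × 0.1170 = 0.3112

0.3112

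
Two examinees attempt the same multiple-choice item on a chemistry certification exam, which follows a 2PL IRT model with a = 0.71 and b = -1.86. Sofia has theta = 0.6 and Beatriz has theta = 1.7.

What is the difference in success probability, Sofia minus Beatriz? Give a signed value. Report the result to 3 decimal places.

-0.075

P(theta) = 1 / (1 + exp(−a(theta − b)))
P(Sofia) = 0.8515  [exponent 1.7466]
P(Beatriz) = 0.9261  [exponent 2.5276]
Difference = 0.8515 − 0.9261 = -0.0745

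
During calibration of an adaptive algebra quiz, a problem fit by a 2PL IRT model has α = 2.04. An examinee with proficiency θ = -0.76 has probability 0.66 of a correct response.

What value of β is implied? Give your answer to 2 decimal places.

P(θ) = 1 / (1 + exp(−α(θ − β)))
logit(0.66) = ln(0.66/0.34) = 0.6633
β = θ − logit/(α) = -0.76 − 0.6633/2.0400 = -1.0851

-1.09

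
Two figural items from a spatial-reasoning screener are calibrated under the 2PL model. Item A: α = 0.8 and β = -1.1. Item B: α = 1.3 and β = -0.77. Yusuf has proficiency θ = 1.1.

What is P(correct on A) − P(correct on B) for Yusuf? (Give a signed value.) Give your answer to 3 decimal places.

P(θ) = 1 / (1 + exp(−α(θ − β)))
P_A = 0.8532
P_B = 0.9192
P_A − P_B = -0.0660

-0.066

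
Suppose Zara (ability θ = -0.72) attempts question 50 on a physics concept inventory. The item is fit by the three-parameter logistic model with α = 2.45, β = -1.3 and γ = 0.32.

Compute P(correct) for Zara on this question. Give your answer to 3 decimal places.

P(θ) = γ + (1 − γ) · 1 / (1 + exp(−α(θ − β)))
Exponent: 2.45 × (-0.72 − (-1.3)) = 1.4210
1/(1 + e^{-1.4210}) = 0.8055
P = 0.32 + 0.68 × 0.8055 = 0.8677

0.868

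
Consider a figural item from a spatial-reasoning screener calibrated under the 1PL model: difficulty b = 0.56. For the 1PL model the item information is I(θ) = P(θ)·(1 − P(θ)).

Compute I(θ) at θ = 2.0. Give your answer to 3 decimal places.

0.155

P = 1/(1+e^{-1.4400}) = 0.8085
P(1−P) = 0.8085 × 0.1915 = 0.1549
I = P(1−P) = 0.15486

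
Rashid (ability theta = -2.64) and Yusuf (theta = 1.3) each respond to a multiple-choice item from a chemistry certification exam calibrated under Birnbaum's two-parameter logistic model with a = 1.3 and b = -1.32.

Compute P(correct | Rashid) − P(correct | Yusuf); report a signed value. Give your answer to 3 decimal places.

P(theta) = 1 / (1 + exp(−a(theta − b)))
P(Rashid) = 0.1524  [exponent -1.7160]
P(Yusuf) = 0.9679  [exponent 3.4060]
Difference = 0.1524 − 0.9679 = -0.8155

-0.816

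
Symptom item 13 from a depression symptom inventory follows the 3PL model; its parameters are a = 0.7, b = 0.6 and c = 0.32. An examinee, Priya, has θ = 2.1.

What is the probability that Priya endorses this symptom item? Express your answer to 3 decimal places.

P(θ) = c + (1 − c) · 1 / (1 + exp(−a(θ − b)))
Exponent: 0.7 × (2.1 − 0.6) = 1.0500
1/(1 + e^{-1.0500}) = 0.7408
P = 0.32 + 0.68 × 0.7408 = 0.8237

0.824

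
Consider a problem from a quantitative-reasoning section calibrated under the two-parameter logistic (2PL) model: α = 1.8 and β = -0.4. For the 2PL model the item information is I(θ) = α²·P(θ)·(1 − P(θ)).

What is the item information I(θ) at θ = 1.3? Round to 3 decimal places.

P = 1/(1+e^{-3.0600}) = 0.9552
P(1−P) = 0.9552 × 0.0448 = 0.0428
I = α² × P(1−P) = 1.8² × 0.0428 = 0.13861

0.139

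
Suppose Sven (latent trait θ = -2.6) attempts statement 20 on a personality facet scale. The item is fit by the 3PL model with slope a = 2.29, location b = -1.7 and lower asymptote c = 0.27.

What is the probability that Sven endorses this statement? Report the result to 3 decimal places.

P(θ) = c + (1 − c) · 1 / (1 + exp(−a(θ − b)))
Exponent: 2.29 × (-2.6 − (-1.7)) = -2.0610
1/(1 + e^{2.0610}) = 0.1129
P = 0.27 + 0.73 × 0.1129 = 0.3525

0.352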